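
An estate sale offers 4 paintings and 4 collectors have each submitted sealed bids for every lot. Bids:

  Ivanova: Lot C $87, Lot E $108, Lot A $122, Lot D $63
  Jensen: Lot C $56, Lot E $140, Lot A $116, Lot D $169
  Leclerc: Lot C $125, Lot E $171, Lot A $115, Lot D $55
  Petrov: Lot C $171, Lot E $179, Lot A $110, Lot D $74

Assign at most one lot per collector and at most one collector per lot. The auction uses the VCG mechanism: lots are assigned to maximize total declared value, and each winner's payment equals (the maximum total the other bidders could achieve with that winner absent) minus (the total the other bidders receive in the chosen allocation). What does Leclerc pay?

Efficient allocation: Ivanova→Lot A ($122), Jensen→Lot D ($169), Leclerc→Lot E ($171), Petrov→Lot C ($171); total welfare W = $633.
Leclerc receives Lot E at value $171, so the others get W − 171 = $462.
Without Leclerc: best allocation of the remaining 3 bidders over all 4 lots is Ivanova→Lot A ($122), Jensen→Lot D ($169), Petrov→Lot E ($179), total $470.
VCG payment = (others' best without Leclerc) − (others' welfare with Leclerc) = 470 − 462 = $8.

Leclerc pays $8.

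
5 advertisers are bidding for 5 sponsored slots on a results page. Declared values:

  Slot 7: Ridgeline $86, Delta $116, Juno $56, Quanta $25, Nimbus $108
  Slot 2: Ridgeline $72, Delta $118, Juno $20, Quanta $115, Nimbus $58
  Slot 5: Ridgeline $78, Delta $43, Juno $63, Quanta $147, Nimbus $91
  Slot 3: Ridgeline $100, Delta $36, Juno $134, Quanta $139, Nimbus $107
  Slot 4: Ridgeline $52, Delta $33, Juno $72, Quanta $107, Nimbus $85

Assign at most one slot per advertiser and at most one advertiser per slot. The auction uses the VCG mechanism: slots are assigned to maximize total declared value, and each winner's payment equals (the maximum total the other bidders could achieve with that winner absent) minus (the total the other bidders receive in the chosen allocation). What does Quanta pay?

Quanta pays $15.

Efficient allocation: Ridgeline→Slot 7 ($86), Delta→Slot 2 ($118), Juno→Slot 3 ($134), Quanta→Slot 5 ($147), Nimbus→Slot 4 ($85); total welfare W = $570.
Quanta receives Slot 5 at value $147, so the others get W − 147 = $423.
Without Quanta: best allocation of the remaining 4 bidders over all 5 slots is Ridgeline→Slot 5 ($78), Delta→Slot 2 ($118), Juno→Slot 3 ($134), Nimbus→Slot 7 ($108), total $438.
VCG payment = (others' best without Quanta) − (others' welfare with Quanta) = 438 − 423 = $15.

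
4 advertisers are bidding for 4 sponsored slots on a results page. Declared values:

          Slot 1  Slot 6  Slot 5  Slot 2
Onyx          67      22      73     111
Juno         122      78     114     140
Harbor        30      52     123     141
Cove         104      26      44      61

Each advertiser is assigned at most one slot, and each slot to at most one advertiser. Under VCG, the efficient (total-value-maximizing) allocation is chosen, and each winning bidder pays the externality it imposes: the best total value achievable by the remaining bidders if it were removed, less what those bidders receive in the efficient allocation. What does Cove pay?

Cove pays $44.

Efficient allocation: Onyx→Slot 2 ($111), Juno→Slot 6 ($78), Harbor→Slot 5 ($123), Cove→Slot 1 ($104); total welfare W = $416.
Cove receives Slot 1 at value $104, so the others get W − 104 = $312.
Without Cove: best allocation of the remaining 3 bidders over all 4 slots is Onyx→Slot 2 ($111), Juno→Slot 1 ($122), Harbor→Slot 5 ($123), total $356.
VCG payment = (others' best without Cove) − (others' welfare with Cove) = 356 − 312 = $44.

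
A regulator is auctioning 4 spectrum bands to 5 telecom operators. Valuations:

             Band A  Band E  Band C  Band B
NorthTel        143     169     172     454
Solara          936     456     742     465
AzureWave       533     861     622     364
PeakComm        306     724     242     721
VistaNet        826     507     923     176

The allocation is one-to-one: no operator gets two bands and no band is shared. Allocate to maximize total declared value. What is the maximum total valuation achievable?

Maximum total: $3441M

Optimal: Solara→Band A ($936M), AzureWave→Band E ($861M), VistaNet→Band C ($923M), PeakComm→Band B ($721M) — total 936+861+923+721 = $3441M.
Row-greedy (each operator in turn takes its best remaining band) gives $2493M, worse by 948.
Next-best assignment: Solara→Band A, AzureWave→Band E, VistaNet→Band C, NorthTel→Band B = $3174M.
Swapping VistaNet↔AzureWave (VistaNet→Band E $507M, AzureWave→Band C $622M) loses 655.
Checked against all permutations: $3441M is optimal.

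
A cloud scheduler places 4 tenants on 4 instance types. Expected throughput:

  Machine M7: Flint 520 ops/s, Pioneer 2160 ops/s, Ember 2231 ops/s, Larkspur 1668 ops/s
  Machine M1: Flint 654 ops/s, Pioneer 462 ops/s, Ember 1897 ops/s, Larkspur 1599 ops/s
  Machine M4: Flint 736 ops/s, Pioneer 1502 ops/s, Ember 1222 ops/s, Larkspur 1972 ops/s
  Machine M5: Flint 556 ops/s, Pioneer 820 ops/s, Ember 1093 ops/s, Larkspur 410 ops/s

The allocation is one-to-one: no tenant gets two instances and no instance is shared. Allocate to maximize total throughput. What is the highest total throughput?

This is the linear assignment problem.
Optimal: Flint→Machine M5 (556 ops/s), Pioneer→Machine M7 (2160 ops/s), Ember→Machine M1 (1897 ops/s), Larkspur→Machine M4 (1972 ops/s) — total 556+2160+1897+1972 = 6585 ops/s.
Row-greedy (each tenant in turn takes its best remaining instance) gives 5203 ops/s, worse by 1382.

Max total: 6585 ops/s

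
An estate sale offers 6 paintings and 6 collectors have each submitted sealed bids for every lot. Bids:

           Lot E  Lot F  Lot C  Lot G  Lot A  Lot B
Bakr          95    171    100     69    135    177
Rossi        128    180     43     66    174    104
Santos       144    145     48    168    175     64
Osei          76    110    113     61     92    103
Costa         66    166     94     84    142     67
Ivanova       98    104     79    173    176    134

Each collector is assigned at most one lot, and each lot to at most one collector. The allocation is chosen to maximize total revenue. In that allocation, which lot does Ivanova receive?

Ivanova receives Lot G.

Optimal: Bakr→Lot B ($177), Rossi→Lot A ($174), Santos→Lot E ($144), Osei→Lot C ($113), Costa→Lot F ($166), Ivanova→Lot G ($173) — total 177+174+144+113+166+173 = $947.
Row-greedy (each collector in turn takes its best remaining lot) gives $827, worse by 120.
Swapping Bakr↔Rossi (Bakr→Lot A $135, Rossi→Lot B $104) loses 112.
Every other assignment is strictly worse.
Ivanova's own top lot is Lot A ($176), but forcing Ivanova→Lot A and reassigning the rest optimally gives only $928 — worse by 19.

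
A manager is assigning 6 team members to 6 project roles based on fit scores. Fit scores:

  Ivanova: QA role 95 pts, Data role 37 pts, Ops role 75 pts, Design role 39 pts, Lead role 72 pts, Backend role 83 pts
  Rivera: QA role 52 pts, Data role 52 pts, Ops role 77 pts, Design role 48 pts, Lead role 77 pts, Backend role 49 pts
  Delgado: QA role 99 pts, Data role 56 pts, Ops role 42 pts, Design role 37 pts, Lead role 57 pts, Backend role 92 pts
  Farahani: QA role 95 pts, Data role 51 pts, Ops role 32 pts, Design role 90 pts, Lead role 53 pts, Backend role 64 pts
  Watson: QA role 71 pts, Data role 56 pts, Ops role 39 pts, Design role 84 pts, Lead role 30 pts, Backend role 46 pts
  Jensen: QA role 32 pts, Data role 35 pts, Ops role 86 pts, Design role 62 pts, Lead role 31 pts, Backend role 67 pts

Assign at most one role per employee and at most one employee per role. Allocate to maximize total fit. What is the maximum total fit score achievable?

Optimal: Ivanova→QA role (95 pts), Rivera→Lead role (77 pts), Delgado→Backend role (92 pts), Farahani→Design role (90 pts), Watson→Data role (56 pts), Jensen→Ops role (86 pts) — total 95+77+92+90+56+86 = 496 pts.
Row-greedy (each employee in turn takes its best remaining role) gives 441 pts, worse by 55.
Next-best assignment: Ivanova→Backend role, Rivera→Lead role, Delgado→QA role, Farahani→Design role, Watson→Data role, Jensen→Ops role = 491 pts.

Max total: 496 pts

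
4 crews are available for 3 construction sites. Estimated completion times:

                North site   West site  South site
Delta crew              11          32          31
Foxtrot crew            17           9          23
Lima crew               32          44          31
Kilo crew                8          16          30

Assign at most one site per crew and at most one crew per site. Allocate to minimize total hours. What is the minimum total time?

Treat this as an assignment problem: match each crew to one site.
Optimal: Kilo crew→North site (8 hours), Foxtrot crew→West site (9 hours), Delta crew→South site (31 hours) — total 8+9+31 = 48 hours.
Row-greedy (each crew in turn takes its cheapest remaining site) gives 51 hours, worse by 3.
Swapping Kilo crew↔Delta crew (Kilo crew→South site 30 hours, Delta crew→North site 11 hours) adds 2.
No other one-to-one assignment undercuts 48 hours.

Min total: 48 hours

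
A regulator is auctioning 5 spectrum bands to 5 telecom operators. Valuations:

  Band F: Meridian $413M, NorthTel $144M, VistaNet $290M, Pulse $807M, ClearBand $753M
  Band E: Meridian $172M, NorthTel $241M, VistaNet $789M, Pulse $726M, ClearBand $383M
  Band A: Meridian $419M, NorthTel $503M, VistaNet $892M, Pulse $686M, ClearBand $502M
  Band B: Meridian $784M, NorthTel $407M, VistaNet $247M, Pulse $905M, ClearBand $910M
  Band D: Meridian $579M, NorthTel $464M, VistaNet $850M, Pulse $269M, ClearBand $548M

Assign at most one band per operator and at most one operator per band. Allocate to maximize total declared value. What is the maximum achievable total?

Max total: $3619M

Optimal: Meridian→Band B ($784M), NorthTel→Band D ($464M), VistaNet→Band A ($892M), Pulse→Band E ($726M), ClearBand→Band F ($753M) — total 784+464+892+726+753 = $3619M.
Next-best assignment: Meridian→Band B, NorthTel→Band A, VistaNet→Band D, Pulse→Band E, ClearBand→Band F = $3616M.
Swapping Pulse↔Meridian (Pulse→Band B $905M, Meridian→Band E $172M) loses 433.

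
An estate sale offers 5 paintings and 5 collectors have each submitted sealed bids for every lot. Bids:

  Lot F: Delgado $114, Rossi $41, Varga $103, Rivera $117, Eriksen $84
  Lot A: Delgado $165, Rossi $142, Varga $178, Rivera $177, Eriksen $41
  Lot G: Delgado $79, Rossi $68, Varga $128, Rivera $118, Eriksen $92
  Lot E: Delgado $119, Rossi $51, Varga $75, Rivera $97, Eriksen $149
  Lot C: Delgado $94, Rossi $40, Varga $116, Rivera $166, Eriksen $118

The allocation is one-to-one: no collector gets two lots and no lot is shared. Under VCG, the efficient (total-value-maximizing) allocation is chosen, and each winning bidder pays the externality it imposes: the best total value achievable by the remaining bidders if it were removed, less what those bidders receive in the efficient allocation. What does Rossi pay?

Rossi pays $51.

Efficient allocation: Delgado→Lot F ($114), Rossi→Lot A ($142), Varga→Lot G ($128), Rivera→Lot C ($166), Eriksen→Lot E ($149); total welfare W = $699.
Rossi receives Lot A at value $142, so the others get W − 142 = $557.
Without Rossi: best allocation of the remaining 4 bidders over all 5 lots is Delgado→Lot A ($165), Varga→Lot G ($128), Rivera→Lot C ($166), Eriksen→Lot E ($149), total $608.
VCG payment = (others' best without Rossi) − (others' welfare with Rossi) = 608 − 557 = $51.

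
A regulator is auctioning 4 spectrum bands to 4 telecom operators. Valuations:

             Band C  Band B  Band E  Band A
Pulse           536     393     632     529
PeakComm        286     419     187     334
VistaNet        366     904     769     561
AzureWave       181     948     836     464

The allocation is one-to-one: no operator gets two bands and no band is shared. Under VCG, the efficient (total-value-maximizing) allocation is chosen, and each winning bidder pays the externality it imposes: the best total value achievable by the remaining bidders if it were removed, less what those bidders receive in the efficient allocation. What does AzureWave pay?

AzureWave pays $96M.

Efficient allocation: Pulse→Band C ($536M), PeakComm→Band A ($334M), VistaNet→Band B ($904M), AzureWave→Band E ($836M); total welfare W = $2610M.
AzureWave receives Band E at value $836M, so the others get W − 836 = $1774M.
Without AzureWave: best allocation of the remaining 3 bidders over all 4 bands is Pulse→Band E ($632M), PeakComm→Band A ($334M), VistaNet→Band B ($904M), total $1870M.
VCG payment = (others' best without AzureWave) − (others' welfare with AzureWave) = 1870 − 1774 = $96M.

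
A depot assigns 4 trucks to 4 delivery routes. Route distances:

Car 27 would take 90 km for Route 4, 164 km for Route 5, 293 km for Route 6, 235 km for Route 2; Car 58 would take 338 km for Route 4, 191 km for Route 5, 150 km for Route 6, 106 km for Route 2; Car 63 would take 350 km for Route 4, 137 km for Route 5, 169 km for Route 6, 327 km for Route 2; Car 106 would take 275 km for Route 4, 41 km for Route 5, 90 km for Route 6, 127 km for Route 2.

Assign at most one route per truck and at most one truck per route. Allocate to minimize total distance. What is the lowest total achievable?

Min total: 406 km

This is the linear assignment problem.
Optimal: Car 27→Route 4 (90 km), Car 58→Route 2 (106 km), Car 63→Route 6 (169 km), Car 106→Route 5 (41 km) — total 90+106+169+41 = 406 km.
Row-greedy (each truck in turn takes its cheapest remaining route) gives 423 km, worse by 17.
Every other assignment is strictly worse.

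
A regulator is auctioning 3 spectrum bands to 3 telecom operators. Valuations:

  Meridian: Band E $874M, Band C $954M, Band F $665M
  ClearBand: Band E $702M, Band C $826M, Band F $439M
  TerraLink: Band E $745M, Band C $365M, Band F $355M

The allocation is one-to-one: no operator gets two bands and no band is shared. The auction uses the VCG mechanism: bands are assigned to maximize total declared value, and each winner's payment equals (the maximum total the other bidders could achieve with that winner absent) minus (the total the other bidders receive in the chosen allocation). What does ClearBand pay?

Efficient allocation: Meridian→Band F ($665M), ClearBand→Band C ($826M), TerraLink→Band E ($745M); total welfare W = $2236M.
ClearBand receives Band C at value $826M, so the others get W − 826 = $1410M.
Without ClearBand: best allocation of the remaining 2 bidders over all 3 bands is Meridian→Band C ($954M), TerraLink→Band E ($745M), total $1699M.
VCG payment = (others' best without ClearBand) − (others' welfare with ClearBand) = 1699 − 1410 = $289M.

ClearBand pays $289M.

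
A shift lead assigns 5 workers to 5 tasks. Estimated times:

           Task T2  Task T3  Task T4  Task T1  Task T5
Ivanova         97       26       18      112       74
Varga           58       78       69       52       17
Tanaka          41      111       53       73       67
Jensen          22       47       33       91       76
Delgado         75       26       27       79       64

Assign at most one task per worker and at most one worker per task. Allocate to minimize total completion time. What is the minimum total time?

Min total: 156 min

Optimal: Ivanova→Task T4 (18 min), Varga→Task T5 (17 min), Tanaka→Task T1 (73 min), Jensen→Task T2 (22 min), Delgado→Task T3 (26 min) — total 18+17+73+22+26 = 156 min.
Column-greedy (each task in turn goes to its cheapest remaining worker) gives 194 min, worse by 38.
No other one-to-one assignment undercuts 156 min.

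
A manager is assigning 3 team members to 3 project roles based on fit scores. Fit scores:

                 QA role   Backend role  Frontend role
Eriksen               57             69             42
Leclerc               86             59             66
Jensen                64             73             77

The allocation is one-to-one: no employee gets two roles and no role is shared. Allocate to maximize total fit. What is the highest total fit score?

This is the linear assignment problem.
Optimal: Eriksen→Backend role (69 pts), Leclerc→QA role (86 pts), Jensen→Frontend role (77 pts) — total 69+86+77 = 232 pts.
Column-greedy (each role in turn goes to its best remaining employee) gives 201 pts, worse by 31.
Next-best assignment: Eriksen→Frontend role, Leclerc→QA role, Jensen→Backend role = 201 pts.
Checked against all permutations: 232 pts is optimal.

Max total: 232 pts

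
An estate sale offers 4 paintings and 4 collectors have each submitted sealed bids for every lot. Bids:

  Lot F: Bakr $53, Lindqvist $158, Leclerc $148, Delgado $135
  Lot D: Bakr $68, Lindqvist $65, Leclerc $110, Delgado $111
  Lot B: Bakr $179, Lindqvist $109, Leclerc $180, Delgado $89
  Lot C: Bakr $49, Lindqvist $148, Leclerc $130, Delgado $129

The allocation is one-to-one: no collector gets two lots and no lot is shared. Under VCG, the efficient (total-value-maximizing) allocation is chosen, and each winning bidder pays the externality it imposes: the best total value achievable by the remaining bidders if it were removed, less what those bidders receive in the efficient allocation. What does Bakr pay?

Efficient allocation: Bakr→Lot B ($179), Lindqvist→Lot C ($148), Leclerc→Lot F ($148), Delgado→Lot D ($111); total welfare W = $586.
Bakr receives Lot B at value $179, so the others get W − 179 = $407.
Without Bakr: best allocation of the remaining 3 bidders over all 4 lots is Lindqvist→Lot F ($158), Leclerc→Lot B ($180), Delgado→Lot C ($129), total $467.
VCG payment = (others' best without Bakr) − (others' welfare with Bakr) = 467 − 407 = $60.

Bakr pays $60.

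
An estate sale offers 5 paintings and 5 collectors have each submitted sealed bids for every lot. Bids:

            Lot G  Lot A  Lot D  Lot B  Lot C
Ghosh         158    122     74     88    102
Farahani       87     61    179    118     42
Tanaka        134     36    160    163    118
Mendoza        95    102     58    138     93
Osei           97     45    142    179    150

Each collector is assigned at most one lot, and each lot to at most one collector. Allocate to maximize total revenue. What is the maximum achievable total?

Max total: $752

Optimal: Ghosh→Lot G ($158), Farahani→Lot D ($179), Tanaka→Lot B ($163), Mendoza→Lot A ($102), Osei→Lot C ($150) — total 158+179+163+102+150 = $752.
Max-entry greedy (repeatedly take the single best remaining cell) gives $736, worse by 16.
Every other assignment is strictly worse.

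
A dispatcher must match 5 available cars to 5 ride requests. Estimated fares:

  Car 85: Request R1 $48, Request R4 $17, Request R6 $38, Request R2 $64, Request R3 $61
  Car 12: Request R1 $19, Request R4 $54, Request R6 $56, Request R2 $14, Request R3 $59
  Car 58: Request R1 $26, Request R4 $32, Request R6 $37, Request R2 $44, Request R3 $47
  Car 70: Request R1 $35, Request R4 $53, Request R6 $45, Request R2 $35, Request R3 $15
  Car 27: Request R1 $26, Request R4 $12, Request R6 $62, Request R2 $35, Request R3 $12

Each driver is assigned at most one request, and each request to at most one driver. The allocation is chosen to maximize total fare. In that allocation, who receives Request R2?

Car 58 receives Request R2.

This is a one-to-one assignment (maximum-weight bipartite matching).
Optimal: Car 85→Request R1 ($48), Car 12→Request R3 ($59), Car 58→Request R2 ($44), Car 70→Request R4 ($53), Car 27→Request R6 ($62) — total 48+59+44+53+62 = $266.
Max-entry greedy (repeatedly take the single best remaining cell) gives $264, worse by 2.
Swapping Car 12↔Car 27 (Car 12→Request R6 $56, Car 27→Request R3 $12) loses 53.
Car 58's own top request is Request R3 ($47), but forcing Car 58→Request R3 and reassigning the rest optimally gives only $262 — worse by 4.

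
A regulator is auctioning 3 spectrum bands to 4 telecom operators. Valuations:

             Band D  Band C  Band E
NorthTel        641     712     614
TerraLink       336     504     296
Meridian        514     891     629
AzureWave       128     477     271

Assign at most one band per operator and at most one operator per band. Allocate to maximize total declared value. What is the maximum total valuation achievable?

Max total: $1841M

This is the linear assignment problem.
Optimal: TerraLink→Band D ($336M), Meridian→Band C ($891M), NorthTel→Band E ($614M) — total 336+891+614 = $1841M.
Column-greedy (each band in turn goes to its best remaining operator) gives $1828M, worse by 13.
Next-best assignment: NorthTel→Band D, Meridian→Band C, TerraLink→Band E = $1828M.
Swapping TerraLink↔NorthTel (TerraLink→Band E $296M, NorthTel→Band D $641M) loses 13.
No other one-to-one assignment exceeds $1841M.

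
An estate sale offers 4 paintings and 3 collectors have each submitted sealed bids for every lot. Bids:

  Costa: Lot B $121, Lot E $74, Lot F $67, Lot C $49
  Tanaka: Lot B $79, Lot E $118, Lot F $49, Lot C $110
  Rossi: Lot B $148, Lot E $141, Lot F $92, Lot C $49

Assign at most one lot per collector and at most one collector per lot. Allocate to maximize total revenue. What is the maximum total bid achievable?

Maximum total: $372

This is the linear assignment problem.
Optimal: Costa→Lot B ($121), Tanaka→Lot C ($110), Rossi→Lot E ($141) — total 121+110+141 = $372.
Max-entry greedy (repeatedly take the single best remaining cell) gives $333, worse by 39.
Swapping Rossi↔Tanaka (Rossi→Lot C $49, Tanaka→Lot E $118) loses 84.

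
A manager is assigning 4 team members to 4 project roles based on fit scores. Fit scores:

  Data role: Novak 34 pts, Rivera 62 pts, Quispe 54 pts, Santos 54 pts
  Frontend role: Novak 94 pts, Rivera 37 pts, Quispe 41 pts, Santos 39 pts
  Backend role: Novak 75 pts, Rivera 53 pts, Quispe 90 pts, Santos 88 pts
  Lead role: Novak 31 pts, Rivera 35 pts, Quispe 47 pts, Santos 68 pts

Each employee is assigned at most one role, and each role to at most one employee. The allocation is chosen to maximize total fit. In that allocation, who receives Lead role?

Optimal: Novak→Frontend role (94 pts), Rivera→Data role (62 pts), Quispe→Backend role (90 pts), Santos→Lead role (68 pts) — total 94+62+90+68 = 314 pts.
Santos's own top role is Backend role (88 pts), but forcing Santos→Backend role and reassigning the rest optimally gives only 291 pts — worse by 23.

Santos receives Lead role.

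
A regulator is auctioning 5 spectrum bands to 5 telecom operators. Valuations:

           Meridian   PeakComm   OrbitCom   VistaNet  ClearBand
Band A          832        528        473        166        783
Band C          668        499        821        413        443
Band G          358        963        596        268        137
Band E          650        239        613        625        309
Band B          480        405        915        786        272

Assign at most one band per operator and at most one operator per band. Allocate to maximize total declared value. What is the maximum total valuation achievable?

Max total: $4003M

Optimal: Meridian→Band E ($650M), PeakComm→Band G ($963M), OrbitCom→Band C ($821M), VistaNet→Band B ($786M), ClearBand→Band A ($783M) — total 650+963+821+786+783 = $4003M.
Column-greedy (each band in turn goes to its best remaining operator) gives $3513M, worse by 490.
No other one-to-one assignment exceeds $4003M.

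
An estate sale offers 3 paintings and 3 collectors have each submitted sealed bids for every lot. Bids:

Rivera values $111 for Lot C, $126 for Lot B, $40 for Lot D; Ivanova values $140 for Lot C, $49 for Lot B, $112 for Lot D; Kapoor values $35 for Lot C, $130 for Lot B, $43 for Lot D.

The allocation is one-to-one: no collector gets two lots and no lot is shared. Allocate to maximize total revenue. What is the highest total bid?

This is a one-to-one assignment (maximum-weight bipartite matching).
Optimal: Rivera→Lot C ($111), Ivanova→Lot D ($112), Kapoor→Lot B ($130) — total 111+112+130 = $353.
Column-greedy (each lot in turn goes to its best remaining collector) gives $310, worse by 43.
Next-best assignment: Rivera→Lot D, Ivanova→Lot C, Kapoor→Lot B = $310.
Swapping Ivanova↔Rivera (Ivanova→Lot C $140, Rivera→Lot D $40) loses 43.
Checked against all permutations: $353 is optimal.

Max total: $353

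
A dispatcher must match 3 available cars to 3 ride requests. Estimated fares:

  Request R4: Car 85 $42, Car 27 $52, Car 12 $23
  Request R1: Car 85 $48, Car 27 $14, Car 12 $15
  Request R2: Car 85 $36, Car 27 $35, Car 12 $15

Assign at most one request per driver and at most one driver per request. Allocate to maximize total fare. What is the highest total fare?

This is the linear assignment problem.
Optimal: Car 85→Request R1 ($48), Car 27→Request R4 ($52), Car 12→Request R2 ($15) — total 48+52+15 = $115.
Next-best assignment: Car 85→Request R1, Car 27→Request R2, Car 12→Request R4 = $106.

Maximum total: $115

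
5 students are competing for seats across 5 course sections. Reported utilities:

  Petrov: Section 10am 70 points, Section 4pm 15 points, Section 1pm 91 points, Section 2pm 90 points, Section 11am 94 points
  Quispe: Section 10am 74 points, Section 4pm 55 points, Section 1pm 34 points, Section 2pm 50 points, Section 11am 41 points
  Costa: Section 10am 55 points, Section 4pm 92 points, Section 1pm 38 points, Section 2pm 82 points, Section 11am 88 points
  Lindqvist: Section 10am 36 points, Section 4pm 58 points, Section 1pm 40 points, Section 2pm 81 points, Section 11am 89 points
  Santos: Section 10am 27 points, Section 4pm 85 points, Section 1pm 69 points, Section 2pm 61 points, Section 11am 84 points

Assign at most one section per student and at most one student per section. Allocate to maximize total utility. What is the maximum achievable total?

Max total: 422 points

Optimal: Petrov→Section 1pm (91 points), Quispe→Section 10am (74 points), Costa→Section 4pm (92 points), Lindqvist→Section 2pm (81 points), Santos→Section 11am (84 points) — total 91+74+92+81+84 = 422 points.
Row-greedy (each student in turn takes its best remaining section) gives 410 points, worse by 12.
No other one-to-one assignment exceeds 422 points.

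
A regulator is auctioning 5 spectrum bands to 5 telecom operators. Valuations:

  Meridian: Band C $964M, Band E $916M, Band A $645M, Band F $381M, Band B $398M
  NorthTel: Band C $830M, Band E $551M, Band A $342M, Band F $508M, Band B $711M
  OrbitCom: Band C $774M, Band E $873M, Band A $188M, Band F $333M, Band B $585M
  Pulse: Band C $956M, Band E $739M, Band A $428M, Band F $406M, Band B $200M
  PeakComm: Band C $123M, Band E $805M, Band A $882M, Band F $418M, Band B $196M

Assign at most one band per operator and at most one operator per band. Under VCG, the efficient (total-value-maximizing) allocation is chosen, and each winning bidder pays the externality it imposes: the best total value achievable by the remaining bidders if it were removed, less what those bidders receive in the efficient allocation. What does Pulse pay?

Pulse pays $539M.

Efficient allocation: Meridian→Band E ($916M), NorthTel→Band F ($508M), OrbitCom→Band B ($585M), Pulse→Band C ($956M), PeakComm→Band A ($882M); total welfare W = $3847M.
Pulse receives Band C at value $956M, so the others get W − 956 = $2891M.
Without Pulse: best allocation of the remaining 4 bidders over all 5 bands is Meridian→Band C ($964M), NorthTel→Band B ($711M), OrbitCom→Band E ($873M), PeakComm→Band A ($882M), total $3430M.
VCG payment = (others' best without Pulse) − (others' welfare with Pulse) = 3430 − 2891 = $539M.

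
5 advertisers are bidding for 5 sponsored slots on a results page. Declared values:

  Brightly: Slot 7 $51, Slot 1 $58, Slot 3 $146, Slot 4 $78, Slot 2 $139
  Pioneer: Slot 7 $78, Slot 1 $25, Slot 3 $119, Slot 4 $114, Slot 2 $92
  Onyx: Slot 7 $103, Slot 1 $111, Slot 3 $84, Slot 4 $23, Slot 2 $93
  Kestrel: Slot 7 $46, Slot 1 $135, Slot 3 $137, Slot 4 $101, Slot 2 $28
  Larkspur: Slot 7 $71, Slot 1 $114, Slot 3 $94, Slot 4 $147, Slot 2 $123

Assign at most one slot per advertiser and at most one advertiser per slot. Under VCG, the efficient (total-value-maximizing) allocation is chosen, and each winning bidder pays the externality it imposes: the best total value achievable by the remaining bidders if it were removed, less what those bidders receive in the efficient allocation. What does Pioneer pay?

Efficient allocation: Brightly→Slot 2 ($139), Pioneer→Slot 3 ($119), Onyx→Slot 7 ($103), Kestrel→Slot 1 ($135), Larkspur→Slot 4 ($147); total welfare W = $643.
Pioneer receives Slot 3 at value $119, so the others get W − 119 = $524.
Without Pioneer: best allocation of the remaining 4 bidders over all 5 slots is Brightly→Slot 2 ($139), Onyx→Slot 1 ($111), Kestrel→Slot 3 ($137), Larkspur→Slot 4 ($147), total $534.
VCG payment = (others' best without Pioneer) − (others' welfare with Pioneer) = 534 − 524 = $10.

Pioneer pays $10.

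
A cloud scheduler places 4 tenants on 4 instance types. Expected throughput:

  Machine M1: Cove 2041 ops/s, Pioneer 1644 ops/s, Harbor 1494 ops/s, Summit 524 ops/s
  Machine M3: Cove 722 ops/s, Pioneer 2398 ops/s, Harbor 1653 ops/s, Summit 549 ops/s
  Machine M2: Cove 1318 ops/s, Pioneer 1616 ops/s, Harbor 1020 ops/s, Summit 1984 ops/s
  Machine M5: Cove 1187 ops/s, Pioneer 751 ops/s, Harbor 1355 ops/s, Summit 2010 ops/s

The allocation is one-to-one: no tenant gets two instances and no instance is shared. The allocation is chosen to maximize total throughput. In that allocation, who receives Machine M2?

Summit receives Machine M2.

This is a one-to-one assignment (maximum-weight bipartite matching).
Optimal: Cove→Machine M1 (2041 ops/s), Pioneer→Machine M3 (2398 ops/s), Harbor→Machine M5 (1355 ops/s), Summit→Machine M2 (1984 ops/s) — total 2041+2398+1355+1984 = 7778 ops/s.
Max-entry greedy (repeatedly take the single best remaining cell) gives 7469 ops/s, worse by 309.
Every other assignment is strictly worse.
Summit's own top instance is Machine M5 (2010 ops/s), but forcing Summit→Machine M5 and reassigning the rest optimally gives only 7469 ops/s — worse by 309.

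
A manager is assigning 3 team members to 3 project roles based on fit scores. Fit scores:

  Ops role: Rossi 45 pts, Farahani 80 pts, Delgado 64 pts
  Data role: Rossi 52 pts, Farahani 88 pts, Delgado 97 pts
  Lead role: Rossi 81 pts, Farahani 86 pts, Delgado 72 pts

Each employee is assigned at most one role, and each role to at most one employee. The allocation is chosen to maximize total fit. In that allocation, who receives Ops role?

Farahani receives Ops role.

Optimal: Rossi→Lead role (81 pts), Farahani→Ops role (80 pts), Delgado→Data role (97 pts) — total 81+80+97 = 258 pts.
Max-entry greedy (repeatedly take the single best remaining cell) gives 228 pts, worse by 30.
Swapping Rossi↔Delgado (Rossi→Data role 52 pts, Delgado→Lead role 72 pts) loses 54.
No other one-to-one assignment exceeds 258 pts.
Farahani's own top role is Data role (88 pts), but forcing Farahani→Data role and reassigning the rest optimally gives only 233 pts — worse by 25.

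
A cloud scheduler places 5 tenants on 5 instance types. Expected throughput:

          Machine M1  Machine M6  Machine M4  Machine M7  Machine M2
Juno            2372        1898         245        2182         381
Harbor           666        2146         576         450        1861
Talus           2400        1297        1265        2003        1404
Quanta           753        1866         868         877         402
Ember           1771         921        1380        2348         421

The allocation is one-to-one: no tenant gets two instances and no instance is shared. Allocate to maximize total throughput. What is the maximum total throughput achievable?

Max total: 9712 ops/s

Treat this as an assignment problem: match each tenant to one instance.
Optimal: Juno→Machine M1 (2372 ops/s), Harbor→Machine M2 (1861 ops/s), Talus→Machine M4 (1265 ops/s), Quanta→Machine M6 (1866 ops/s), Ember→Machine M7 (2348 ops/s) — total 2372+1861+1265+1866+2348 = 9712 ops/s.
Column-greedy (each instance in turn goes to its best remaining tenant) gives 8510 ops/s, worse by 1202.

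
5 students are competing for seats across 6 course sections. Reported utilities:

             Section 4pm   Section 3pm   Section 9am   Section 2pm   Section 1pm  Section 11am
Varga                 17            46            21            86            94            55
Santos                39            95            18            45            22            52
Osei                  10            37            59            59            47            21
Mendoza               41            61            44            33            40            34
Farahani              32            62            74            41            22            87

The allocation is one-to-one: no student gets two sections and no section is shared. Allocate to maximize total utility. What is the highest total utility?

This is a one-to-one assignment (maximum-weight bipartite matching).
Optimal: Varga→Section 1pm (94 points), Santos→Section 3pm (95 points), Osei→Section 2pm (59 points), Mendoza→Section 9am (44 points), Farahani→Section 11am (87 points) — total 94+95+59+44+87 = 379 points.
Column-greedy (each section in turn goes to its best remaining student) gives 343 points, worse by 36.
Next-best assignment: Varga→Section 1pm, Santos→Section 3pm, Osei→Section 9am, Mendoza→Section 4pm, Farahani→Section 11am = 376 points.
No other one-to-one assignment exceeds 379 points.

Max total: 379 points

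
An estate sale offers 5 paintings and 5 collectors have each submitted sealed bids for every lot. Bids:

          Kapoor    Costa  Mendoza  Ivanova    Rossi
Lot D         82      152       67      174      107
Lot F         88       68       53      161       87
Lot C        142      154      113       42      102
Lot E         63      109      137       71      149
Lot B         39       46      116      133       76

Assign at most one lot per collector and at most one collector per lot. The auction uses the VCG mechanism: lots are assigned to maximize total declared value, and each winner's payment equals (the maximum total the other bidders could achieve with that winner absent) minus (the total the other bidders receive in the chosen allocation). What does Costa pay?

Costa pays $13.

Efficient allocation: Kapoor→Lot C ($142), Costa→Lot D ($152), Mendoza→Lot B ($116), Ivanova→Lot F ($161), Rossi→Lot E ($149); total welfare W = $720.
Costa receives Lot D at value $152, so the others get W − 152 = $568.
Without Costa: best allocation of the remaining 4 bidders over all 5 lots is Kapoor→Lot C ($142), Mendoza→Lot B ($116), Ivanova→Lot D ($174), Rossi→Lot E ($149), total $581.
VCG payment = (others' best without Costa) − (others' welfare with Costa) = 581 − 568 = $13.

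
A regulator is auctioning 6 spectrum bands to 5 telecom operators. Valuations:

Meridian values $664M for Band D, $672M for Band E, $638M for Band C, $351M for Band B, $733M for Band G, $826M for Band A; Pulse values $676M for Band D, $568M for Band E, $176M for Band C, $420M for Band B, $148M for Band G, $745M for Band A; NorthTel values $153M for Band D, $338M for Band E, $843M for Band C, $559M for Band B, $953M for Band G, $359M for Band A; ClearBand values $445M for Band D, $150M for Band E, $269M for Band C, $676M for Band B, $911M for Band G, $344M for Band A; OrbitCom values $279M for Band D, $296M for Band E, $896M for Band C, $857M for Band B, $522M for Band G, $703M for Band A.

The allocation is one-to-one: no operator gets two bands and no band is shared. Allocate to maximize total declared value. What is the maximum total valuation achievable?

Max total: $4113M

This is a one-to-one assignment (maximum-weight bipartite matching).
Optimal: Meridian→Band A ($826M), Pulse→Band D ($676M), NorthTel→Band C ($843M), ClearBand→Band G ($911M), OrbitCom→Band B ($857M) — total 826+676+843+911+857 = $4113M.
Column-greedy (each band in turn goes to its best remaining operator) gives $3873M, worse by 240.
Next-best assignment: Meridian→Band E, Pulse→Band A, NorthTel→Band C, ClearBand→Band G, OrbitCom→Band B = $4028M.
Swapping Meridian↔ClearBand (Meridian→Band G $733M, ClearBand→Band A $344M) loses 660.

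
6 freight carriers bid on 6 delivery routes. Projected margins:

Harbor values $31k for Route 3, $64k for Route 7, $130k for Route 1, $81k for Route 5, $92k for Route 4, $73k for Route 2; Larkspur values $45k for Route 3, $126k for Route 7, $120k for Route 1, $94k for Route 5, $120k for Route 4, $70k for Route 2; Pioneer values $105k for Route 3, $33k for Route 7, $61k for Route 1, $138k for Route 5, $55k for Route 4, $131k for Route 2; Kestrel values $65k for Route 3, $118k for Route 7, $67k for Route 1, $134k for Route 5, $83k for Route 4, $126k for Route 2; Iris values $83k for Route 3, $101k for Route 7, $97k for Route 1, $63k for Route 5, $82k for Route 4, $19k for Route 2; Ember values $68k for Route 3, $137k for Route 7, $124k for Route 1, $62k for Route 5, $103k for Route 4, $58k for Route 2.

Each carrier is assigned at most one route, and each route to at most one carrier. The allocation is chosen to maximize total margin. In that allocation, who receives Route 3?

Iris receives Route 3.

Optimal: Harbor→Route 1 ($130k), Larkspur→Route 4 ($120k), Pioneer→Route 2 ($131k), Kestrel→Route 5 ($134k), Iris→Route 3 ($83k), Ember→Route 7 ($137k) — total 130+120+131+134+83+137 = $735k.
Row-greedy (each carrier in turn takes its best remaining route) gives $706k, worse by 29.
Next-best assignment: Harbor→Route 1, Larkspur→Route 4, Pioneer→Route 5, Kestrel→Route 2, Iris→Route 3, Ember→Route 7 = $734k.
Swapping Ember↔Larkspur (Ember→Route 4 $103k, Larkspur→Route 7 $126k) loses 28.
No other one-to-one assignment exceeds $735k.
Iris's own top route is Route 7 ($101k), but forcing Iris→Route 7 and reassigning the rest optimally gives only $684k — worse by 51.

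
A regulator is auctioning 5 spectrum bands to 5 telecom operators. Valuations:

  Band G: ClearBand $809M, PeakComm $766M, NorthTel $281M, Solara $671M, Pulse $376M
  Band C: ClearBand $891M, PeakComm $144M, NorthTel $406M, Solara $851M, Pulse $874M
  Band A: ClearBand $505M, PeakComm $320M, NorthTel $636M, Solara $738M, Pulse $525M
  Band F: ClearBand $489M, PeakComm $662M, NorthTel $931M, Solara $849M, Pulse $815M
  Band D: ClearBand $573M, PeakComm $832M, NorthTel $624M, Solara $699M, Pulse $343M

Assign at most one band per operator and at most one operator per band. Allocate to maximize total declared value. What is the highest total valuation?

This is the linear assignment problem.
Optimal: ClearBand→Band G ($809M), PeakComm→Band D ($832M), NorthTel→Band F ($931M), Solara→Band A ($738M), Pulse→Band C ($874M) — total 809+832+931+738+874 = $4184M.
Row-greedy (each operator in turn takes its best remaining band) gives $3768M, worse by 416.
Next-best assignment: ClearBand→Band G, PeakComm→Band D, NorthTel→Band A, Solara→Band F, Pulse→Band C = $4000M.
Swapping Pulse↔Solara (Pulse→Band A $525M, Solara→Band C $851M) loses 236.

Maximum total: $4184M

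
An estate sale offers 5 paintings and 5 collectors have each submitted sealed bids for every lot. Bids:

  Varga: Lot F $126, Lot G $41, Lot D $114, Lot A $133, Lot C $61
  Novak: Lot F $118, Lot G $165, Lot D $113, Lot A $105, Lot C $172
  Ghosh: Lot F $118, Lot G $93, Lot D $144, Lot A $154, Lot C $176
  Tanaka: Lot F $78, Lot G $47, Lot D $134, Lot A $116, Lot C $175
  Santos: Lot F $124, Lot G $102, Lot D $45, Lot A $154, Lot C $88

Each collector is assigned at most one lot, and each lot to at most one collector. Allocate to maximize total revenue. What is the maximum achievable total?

Maximum total: $764

Optimal: Varga→Lot F ($126), Novak→Lot G ($165), Ghosh→Lot D ($144), Tanaka→Lot C ($175), Santos→Lot A ($154) — total 126+165+144+175+154 = $764.
Every other assignment is strictly worse.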